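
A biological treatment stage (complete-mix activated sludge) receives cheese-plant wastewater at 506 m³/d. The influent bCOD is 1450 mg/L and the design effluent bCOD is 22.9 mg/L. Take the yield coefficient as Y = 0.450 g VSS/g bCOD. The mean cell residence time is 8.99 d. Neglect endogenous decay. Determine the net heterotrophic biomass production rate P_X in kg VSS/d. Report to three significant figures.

P_X ≈ 325 kg VSS/d

With endogenous decay neglected, the observed yield equals the true yield: Y_obs = Y = 0.450 g VSS/g bCOD.
Mass of bCOD removed per day: Q(S₀ − S) = 506 × 1427 g/m³ = 722.1 kg/d.
Net biomass production P_X = Y_obs × Q·(S₀ − S) = 0.4500 × 722.1 = 325.0 kg VSS/d.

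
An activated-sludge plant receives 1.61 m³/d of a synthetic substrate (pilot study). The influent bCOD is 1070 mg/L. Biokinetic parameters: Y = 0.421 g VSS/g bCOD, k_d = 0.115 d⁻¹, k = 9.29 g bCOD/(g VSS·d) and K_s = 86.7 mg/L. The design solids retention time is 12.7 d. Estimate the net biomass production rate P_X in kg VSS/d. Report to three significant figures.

P_X ≈ 0.294 kg VSS/d

From the Monod/SRT balance for a CMAS, S = K_s·(1+k_d θ_c)/[θ_c·(Y k − k_d) − 1] = 86.7 × (1 + 0.115 × 12.7) / [12.7 × (0.421 × 9.29 − 0.115) − 1] = 213.3 / 47.21 = 4.519 mg/L.
Correct the yield for decay: Y_obs = Y/(1 + k_d θ_c) = 0.421 / (1 + 0.115 × 12.7) = 0.421 / 2.460 = 0.1711.
Mass of bCOD removed per day: Q(S₀ − S) = 1.61 × 1065 g/m³ = 1.715 kg/d.
P_X = Y_obs · Q(S₀ − S) = 0.1711 × 1.715 = 0.2935 kg VSS/d.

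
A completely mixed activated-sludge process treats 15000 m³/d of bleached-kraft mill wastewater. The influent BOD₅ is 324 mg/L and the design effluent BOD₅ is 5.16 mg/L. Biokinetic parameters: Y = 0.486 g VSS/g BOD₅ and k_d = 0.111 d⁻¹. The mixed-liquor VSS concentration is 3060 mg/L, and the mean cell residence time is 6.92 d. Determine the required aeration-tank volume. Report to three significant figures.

V ≈ 2970 m³

Steady-state biomass mass balance: V·X·(1 + k_d·θ_c) = Y·Q·(S₀ − S)·θ_c, so V = 0.486 × 15000 × (324 − 5.16) × 6.92 / [3060 × (1 + 0.111 × 6.92)] = 1.61×10^7 / 5410 = 2973 m³.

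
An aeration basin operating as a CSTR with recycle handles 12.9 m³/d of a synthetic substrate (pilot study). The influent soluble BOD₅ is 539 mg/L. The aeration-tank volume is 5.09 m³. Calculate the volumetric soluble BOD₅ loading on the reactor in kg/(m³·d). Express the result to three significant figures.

Volumetric loading L_v = Q·S₀ / V = 12.9 × 539 g/m³ / 5.090 m³ = 1366 g/(m³·d) = 1.366 kg soluble BOD₅/(m³·d).

L_v ≈ 1.37 kg soluble BOD₅/(m³·d)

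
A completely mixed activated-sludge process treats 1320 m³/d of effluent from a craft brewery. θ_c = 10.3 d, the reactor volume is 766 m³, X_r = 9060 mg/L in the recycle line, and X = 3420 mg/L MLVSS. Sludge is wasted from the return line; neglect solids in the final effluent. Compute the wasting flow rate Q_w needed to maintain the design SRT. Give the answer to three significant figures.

Q_w ≈ 28.1 m³/d

θ_c = V·X/(Q_w·X_r) when wasting from the recycle, so Q_w = V·X/(θ_c·X_r) = 766.0 × 3420 / (10.3 × 9060) = 28.07 m³/d.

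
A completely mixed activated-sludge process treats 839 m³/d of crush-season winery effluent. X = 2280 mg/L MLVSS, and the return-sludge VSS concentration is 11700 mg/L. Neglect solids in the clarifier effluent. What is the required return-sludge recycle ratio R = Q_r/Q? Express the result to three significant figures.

R ≈ 0.242

R = Q_r/Q = X/(X_r − X) = 2280 / (11700 − 2280) = 0.2420.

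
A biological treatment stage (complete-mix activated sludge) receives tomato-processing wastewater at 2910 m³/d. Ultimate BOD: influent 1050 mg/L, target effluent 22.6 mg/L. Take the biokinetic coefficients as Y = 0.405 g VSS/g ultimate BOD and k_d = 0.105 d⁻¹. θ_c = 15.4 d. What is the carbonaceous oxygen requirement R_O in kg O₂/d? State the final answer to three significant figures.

R_O ≈ 2330 kg O₂/d

Observed yield with endogenous decay: Y_obs = Y / (1 + k_d·θ_c) = 0.405 / (1 + 0.105 × 15.4) = 0.405 / 2.617 = 0.1548 g VSS/g ultimate BOD.
Q·(S₀ − S) = 2910 × (1050 − 22.6) × 10⁻³ = 2990 kg/d removed.
Net sludge production P_X = 0.1548 × 2990 = 462.7 kg VSS/d.
R_O = Q·(S₀ − S) − 1.42·P_X = 2990 − 1.42 × 462.7 = 2333 kg O₂/d.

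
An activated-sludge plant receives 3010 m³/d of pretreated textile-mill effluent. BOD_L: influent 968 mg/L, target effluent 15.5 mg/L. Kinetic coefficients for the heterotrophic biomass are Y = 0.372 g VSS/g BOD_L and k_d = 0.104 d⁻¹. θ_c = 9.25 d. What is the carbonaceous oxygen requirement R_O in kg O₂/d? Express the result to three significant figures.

R_O ≈ 2100 kg O₂/d

The observed yield is Y_obs = Y/(1 + k_d·θ_c) = 0.372 / (1 + 0.104 × 9.25) = 0.372 / 1.962 = 0.1896 g VSS per g BOD_L removed.
Mass of BOD_L removed per day: Q(S₀ − S) = 3010 × 952.5 g/m³ = 2867 kg/d.
Biomass synthesised: P_X = Y_obs × 2867 = 543.6 kg VSS/d.
R_O = Q·ΔS − 1.42 P_X = 2867 − 771.9 = 2095 kg O₂/d.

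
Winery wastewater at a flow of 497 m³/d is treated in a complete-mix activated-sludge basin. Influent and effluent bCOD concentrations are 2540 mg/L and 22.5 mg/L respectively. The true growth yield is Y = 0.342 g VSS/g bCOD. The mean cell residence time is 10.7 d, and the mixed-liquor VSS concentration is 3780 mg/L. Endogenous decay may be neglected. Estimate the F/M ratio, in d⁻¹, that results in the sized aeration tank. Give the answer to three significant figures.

V·X = Y·Q·ΔS·θ_c gives V = 0.342 × 497 × (2540 − 22.5) × 10.7 / 3780 = 1211 m³.
F/M = applied load / biomass = Q·S₀/(V·X) = 497 × 2540 / (1211 × 3780) = 0.2757 d⁻¹.

F/M ≈ 0.276 d⁻¹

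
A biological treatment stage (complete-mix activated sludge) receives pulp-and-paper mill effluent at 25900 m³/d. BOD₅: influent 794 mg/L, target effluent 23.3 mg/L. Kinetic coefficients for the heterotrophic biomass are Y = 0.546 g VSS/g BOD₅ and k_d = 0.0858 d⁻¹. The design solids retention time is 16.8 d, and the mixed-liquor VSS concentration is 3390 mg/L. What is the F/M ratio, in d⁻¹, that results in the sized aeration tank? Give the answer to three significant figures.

Rearranging the biomass balance for a CMAS with decay, V = Y·Q·ΔS·θ_c / [X·(1+k_d θ_c)] = 0.546 × 25900 × (794 − 23.3) × 16.8 / [3390 × (1 + 0.0858 × 16.8)] = 1.83×10^8 / 8276 = 22123 m³.
Food-to-microorganism ratio F/M = Q S₀ / (V X) = 25900 × 794 / (22123 × 3390) = 0.2742 d⁻¹.

F/M ≈ 0.274 d⁻¹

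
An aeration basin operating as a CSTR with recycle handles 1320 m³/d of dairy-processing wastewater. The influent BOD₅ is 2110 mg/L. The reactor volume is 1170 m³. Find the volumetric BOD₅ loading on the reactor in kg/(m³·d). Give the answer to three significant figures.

Volumetric loading L_v = Q·S₀ / V = 1320 × 2110 g/m³ / 1170 m³ = 2381 g/(m³·d) = 2.381 kg BOD₅/(m³·d).

L_v ≈ 2.38 kg BOD₅/(m³·d)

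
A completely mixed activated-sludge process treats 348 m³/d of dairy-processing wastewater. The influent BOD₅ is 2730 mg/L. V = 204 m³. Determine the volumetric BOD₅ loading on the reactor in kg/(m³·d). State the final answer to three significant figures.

L_v ≈ 4.66 kg BOD₅/(m³·d)

Volumetric loading L_v = Q·S₀ / V = 348 × 2730 g/m³ / 204.0 m³ = 4657 g/(m³·d) = 4.657 kg BOD₅/(m³·d).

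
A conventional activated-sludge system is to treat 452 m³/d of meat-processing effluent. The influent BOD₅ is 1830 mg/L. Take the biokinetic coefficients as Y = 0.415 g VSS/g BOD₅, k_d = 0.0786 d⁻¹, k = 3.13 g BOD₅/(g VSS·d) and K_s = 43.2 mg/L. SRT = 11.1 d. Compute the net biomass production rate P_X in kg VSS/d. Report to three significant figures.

From the Monod/SRT balance for a CMAS, S = K_s·(1+k_d θ_c)/[θ_c·(Y k − k_d) − 1] = 43.2 × (1 + 0.0786 × 11.1) / [11.1 × (0.415 × 3.13 − 0.0786) − 1] = 80.89 / 12.55 = 6.448 mg/L.
Y_obs = Y / (1 + k_d θ_c) = 0.415 / (1 + 0.0786 × 11.1) = 0.415 / 1.872 = 0.2216.
Mass of BOD₅ removed per day: Q(S₀ − S) = 452 × 1824 g/m³ = 824.2 kg/d.
Net biomass production P_X = Y_obs × Q·(S₀ − S) = 0.2216 × 824.2 = 182.7 kg VSS/d.

P_X ≈ 183 kg VSS/d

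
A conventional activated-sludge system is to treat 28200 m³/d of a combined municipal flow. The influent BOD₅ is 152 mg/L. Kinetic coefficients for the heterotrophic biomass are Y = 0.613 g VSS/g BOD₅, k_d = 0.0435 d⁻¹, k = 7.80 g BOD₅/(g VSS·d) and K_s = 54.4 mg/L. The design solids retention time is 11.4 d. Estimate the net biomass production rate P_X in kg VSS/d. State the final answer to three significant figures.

Effluent substrate depends only on kinetics and SRT: S = K_s(1 + k_d θ_c) / [θ_c(Yk − k_d) − 1] = 54.4 × (1 + 0.0435 × 11.4) / [11.4 × (0.613 × 7.80 − 0.0435) − 1] = 81.38 / 53.01 = 1.535 mg/L.
Y_obs = Y / (1 + k_d θ_c) = 0.613 / (1 + 0.0435 × 11.4) = 0.613 / 1.496 = 0.4098.
ΔS = 152 − 1.54 = 150.5 mg/L, so the substrate removal rate is 28200 × 150.5/1000 = 4243 kg BOD₅/d.
Net biomass production P_X = Y_obs × Q·(S₀ − S) = 0.4098 × 4243 = 1739 kg VSS/d.

P_X ≈ 1740 kg VSS/d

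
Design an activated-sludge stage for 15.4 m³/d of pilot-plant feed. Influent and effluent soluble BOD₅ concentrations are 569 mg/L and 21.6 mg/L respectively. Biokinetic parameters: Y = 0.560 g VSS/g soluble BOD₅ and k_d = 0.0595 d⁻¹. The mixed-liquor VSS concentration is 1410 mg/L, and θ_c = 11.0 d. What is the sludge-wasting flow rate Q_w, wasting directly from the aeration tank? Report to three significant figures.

From the SRT design equation V = Y Q (S₀−S) θ_c / [X (1 + k_d θ_c)] = 0.560 × 15.4 × (569 − 21.6) × 11.0 / [1410 × (1 + 0.0595 × 11.0)] = 5.19×10^4 / 2333 = 22.26 m³.
With mixed-liquor wasting, θ_c = V/Q_w, so Q_w = V/θ_c = 22.26/11.0 = 2.024 m³/d.

Q_w ≈ 2.02 m³/d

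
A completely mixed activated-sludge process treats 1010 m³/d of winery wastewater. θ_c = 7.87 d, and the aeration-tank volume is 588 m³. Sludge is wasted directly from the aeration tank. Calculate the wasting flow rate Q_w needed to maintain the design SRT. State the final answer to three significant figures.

Q_w ≈ 74.7 m³/d

Wasting from the aeration tank: Q_w = V / θ_c = 588.0 / 7.87 = 74.71 m³/d.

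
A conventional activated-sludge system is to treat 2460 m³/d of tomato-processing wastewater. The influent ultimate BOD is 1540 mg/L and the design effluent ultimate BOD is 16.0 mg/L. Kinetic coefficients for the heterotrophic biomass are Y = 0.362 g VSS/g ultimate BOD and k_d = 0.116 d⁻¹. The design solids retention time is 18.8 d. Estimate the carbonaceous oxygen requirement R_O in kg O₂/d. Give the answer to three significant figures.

R_O ≈ 3140 kg O₂/d

Y_obs = Y / (1 + k_d θ_c) = 0.362 / (1 + 0.116 × 18.8) = 0.362 / 3.181 = 0.1138.
Q·(S₀ − S) = 2460 × (1540 − 16.0) × 10⁻³ = 3749 kg/d removed.
Biomass synthesised: P_X = Y_obs × 3749 = 426.7 kg VSS/d.
R_O = Q·(S₀ − S) − 1.42·P_X = 3749 − 1.42 × 426.7 = 3143 kg O₂/d.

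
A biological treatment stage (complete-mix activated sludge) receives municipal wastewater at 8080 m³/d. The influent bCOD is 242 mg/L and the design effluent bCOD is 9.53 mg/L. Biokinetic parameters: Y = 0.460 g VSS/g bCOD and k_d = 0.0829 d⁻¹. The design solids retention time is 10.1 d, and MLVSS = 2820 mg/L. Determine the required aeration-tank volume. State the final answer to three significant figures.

V ≈ 1680 m³

Rearranging the biomass balance for a CMAS with decay, V = Y·Q·ΔS·θ_c / [X·(1+k_d θ_c)] = 0.460 × 8080 × (242 − 9.53) × 10.1 / [2820 × (1 + 0.0829 × 10.1)] = 8.73×10^6 / 5181 = 1684 m³.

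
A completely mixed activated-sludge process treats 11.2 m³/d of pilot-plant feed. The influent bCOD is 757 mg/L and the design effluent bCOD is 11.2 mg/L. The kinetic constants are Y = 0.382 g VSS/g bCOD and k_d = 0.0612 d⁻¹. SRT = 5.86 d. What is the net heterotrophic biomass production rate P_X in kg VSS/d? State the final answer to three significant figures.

P_X ≈ 2.35 kg VSS/d

The observed yield is Y_obs = Y/(1 + k_d·θ_c) = 0.382 / (1 + 0.0612 × 5.86) = 0.382 / 1.359 = 0.2812 g VSS per g bCOD removed.
Q·(S₀ − S) = 11.2 × (757 − 11.2) × 10⁻³ = 8.353 kg/d removed.
P_X = Y_obs · Q(S₀ − S) = 0.2812 × 8.353 = 2.349 kg VSS/d.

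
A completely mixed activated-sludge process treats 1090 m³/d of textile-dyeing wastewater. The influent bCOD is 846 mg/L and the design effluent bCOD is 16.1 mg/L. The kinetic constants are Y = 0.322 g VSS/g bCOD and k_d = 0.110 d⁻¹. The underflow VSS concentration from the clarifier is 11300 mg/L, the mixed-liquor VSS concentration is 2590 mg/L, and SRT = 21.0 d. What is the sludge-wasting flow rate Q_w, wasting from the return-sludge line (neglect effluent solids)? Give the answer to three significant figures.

Rearranging the biomass balance for a CMAS with decay, V = Y·Q·ΔS·θ_c / [X·(1+k_d θ_c)] = 0.322 × 1090 × (846 − 16.1) × 21.0 / [2590 × (1 + 0.110 × 21.0)] = 6.12×10^6 / 8573 = 713.5 m³.
Q_w = (V·X)/(θ_c X_r) = 713.5 × 2590 / (21.0 × 11300) = 7.788 m³/d.

Q_w ≈ 7.79 m³/d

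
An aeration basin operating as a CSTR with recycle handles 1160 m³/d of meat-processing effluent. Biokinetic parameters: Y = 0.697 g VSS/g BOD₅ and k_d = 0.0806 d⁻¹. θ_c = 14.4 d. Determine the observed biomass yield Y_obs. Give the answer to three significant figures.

The observed yield is Y_obs = Y/(1 + k_d·θ_c) = 0.697 / (1 + 0.0806 × 14.4) = 0.697 / 2.161 = 0.3226 g VSS per g BOD₅ removed.

Y_obs ≈ 0.323 g VSS/g BOD₅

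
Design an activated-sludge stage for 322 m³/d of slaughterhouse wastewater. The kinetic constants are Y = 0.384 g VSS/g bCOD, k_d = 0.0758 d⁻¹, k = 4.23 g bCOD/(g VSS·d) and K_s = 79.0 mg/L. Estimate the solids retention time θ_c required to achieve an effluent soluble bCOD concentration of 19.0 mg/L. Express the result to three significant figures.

From 1/θ_c = Y·k·S/(K_s + S) − k_d: Y·k·S/(K_s+S) = 0.384 × 4.23 × 19.0 / (79.0 + 19.0) = 0.3149 d⁻¹.
θ_c = 1/(μ − k_d) = 1/(0.3149 − 0.0758) = 1/0.2391 = 4.182 d.

θ_c ≈ 4.18 d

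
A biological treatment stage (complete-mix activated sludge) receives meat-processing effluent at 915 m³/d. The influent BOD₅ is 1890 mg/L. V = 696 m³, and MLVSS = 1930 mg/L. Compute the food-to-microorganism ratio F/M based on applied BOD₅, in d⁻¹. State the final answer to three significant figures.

Food-to-microorganism ratio F/M = Q S₀ / (V X) = 915 × 1890 / (696.0 × 1930) = 1.287 d⁻¹.

F/M ≈ 1.29 d⁻¹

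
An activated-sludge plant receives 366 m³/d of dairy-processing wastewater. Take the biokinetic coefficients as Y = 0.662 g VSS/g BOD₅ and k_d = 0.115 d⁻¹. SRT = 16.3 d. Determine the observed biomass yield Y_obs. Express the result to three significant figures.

Correct the yield for decay: Y_obs = Y/(1 + k_d θ_c) = 0.662 / (1 + 0.115 × 16.3) = 0.662 / 2.875 = 0.2303.

Y_obs ≈ 0.230 g VSS/g BOD₅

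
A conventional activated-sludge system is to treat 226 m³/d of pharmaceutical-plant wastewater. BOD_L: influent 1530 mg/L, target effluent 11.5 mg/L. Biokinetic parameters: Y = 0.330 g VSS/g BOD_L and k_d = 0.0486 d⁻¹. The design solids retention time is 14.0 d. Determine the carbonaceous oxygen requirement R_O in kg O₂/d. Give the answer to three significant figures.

Correct the yield for decay: Y_obs = Y/(1 + k_d θ_c) = 0.330 / (1 + 0.0486 × 14.0) = 0.330 / 1.680 = 0.1964.
Mass of BOD_L removed per day: Q(S₀ − S) = 226 × 1518 g/m³ = 343.2 kg/d.
Biomass synthesised: P_X = Y_obs × 343.2 = 67.39 kg VSS/d.
Carbonaceous O₂ demand = substrate oxidised − cell-mass equivalent = 343.2 − 1.42 × 67.39 = 247.5 kg O₂/d.

R_O ≈ 247 kg O₂/d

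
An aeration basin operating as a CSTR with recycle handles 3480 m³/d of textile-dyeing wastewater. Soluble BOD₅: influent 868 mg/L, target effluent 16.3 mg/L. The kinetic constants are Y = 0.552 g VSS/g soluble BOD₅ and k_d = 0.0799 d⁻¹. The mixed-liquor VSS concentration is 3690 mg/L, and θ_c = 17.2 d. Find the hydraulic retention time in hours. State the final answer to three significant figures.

From the SRT design equation V = Y Q (S₀−S) θ_c / [X (1 + k_d θ_c)] = 0.552 × 3480 × (868 − 16.3) × 17.2 / [3690 × (1 + 0.0799 × 17.2)] = 2.81×10^7 / 8761 = 3212 m³.
HRT = V/Q = 3212 m³ / 3480 m³·d⁻¹ = 0.9230 d × 24 = 22.15 h.

τ ≈ 22.2 h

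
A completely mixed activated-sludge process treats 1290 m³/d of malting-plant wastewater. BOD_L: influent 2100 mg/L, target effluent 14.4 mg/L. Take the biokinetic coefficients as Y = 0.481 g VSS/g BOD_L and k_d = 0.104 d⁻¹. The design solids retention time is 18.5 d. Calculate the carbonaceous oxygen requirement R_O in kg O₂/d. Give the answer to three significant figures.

R_O ≈ 2060 kg O₂/d

Observed yield with endogenous decay: Y_obs = Y / (1 + k_d·θ_c) = 0.481 / (1 + 0.104 × 18.5) = 0.481 / 2.924 = 0.1645 g VSS/g BOD_L.
ΔS = 2100 − 14.4 = 2086 mg/L, so the substrate removal rate is 1290 × 2086/1000 = 2690 kg BOD_L/d.
Net sludge production P_X = 0.1645 × 2690 = 442.6 kg VSS/d.
R_O = Q·(S₀ − S) − 1.42·P_X = 2690 − 1.42 × 442.6 = 2062 kg O₂/d.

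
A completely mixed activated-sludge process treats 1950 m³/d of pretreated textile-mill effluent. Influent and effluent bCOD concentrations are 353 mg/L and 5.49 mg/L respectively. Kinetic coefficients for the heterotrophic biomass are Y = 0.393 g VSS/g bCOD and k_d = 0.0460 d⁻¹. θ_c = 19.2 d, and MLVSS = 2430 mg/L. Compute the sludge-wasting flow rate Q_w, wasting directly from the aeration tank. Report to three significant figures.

Rearranging the biomass balance for a CMAS with decay, V = Y·Q·ΔS·θ_c / [X·(1+k_d θ_c)] = 0.393 × 1950 × (353 − 5.49) × 19.2 / [2430 × (1 + 0.0460 × 19.2)] = 5.11×10^6 / 4576 = 1117 m³.
For wasting at MLVSS concentration, Q_w = V/θ_c = 1117/19.2 = 58.20 m³/d.

Q_w ≈ 58.2 m³/d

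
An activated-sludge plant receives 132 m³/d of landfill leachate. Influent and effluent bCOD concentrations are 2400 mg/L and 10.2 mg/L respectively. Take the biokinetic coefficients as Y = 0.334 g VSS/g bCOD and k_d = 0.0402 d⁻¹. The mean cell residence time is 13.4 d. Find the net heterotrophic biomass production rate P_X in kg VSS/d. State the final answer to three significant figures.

P_X ≈ 68.5 kg VSS/d

Observed yield with endogenous decay: Y_obs = Y / (1 + k_d·θ_c) = 0.334 / (1 + 0.0402 × 13.4) = 0.334 / 1.539 = 0.2171 g VSS/g bCOD.
ΔS = 2400 − 10.2 = 2390 mg/L, so the substrate removal rate is 132 × 2390/1000 = 315.5 kg bCOD/d.
Net biomass production P_X = Y_obs × Q·(S₀ − S) = 0.2171 × 315.5 = 68.48 kg VSS/d.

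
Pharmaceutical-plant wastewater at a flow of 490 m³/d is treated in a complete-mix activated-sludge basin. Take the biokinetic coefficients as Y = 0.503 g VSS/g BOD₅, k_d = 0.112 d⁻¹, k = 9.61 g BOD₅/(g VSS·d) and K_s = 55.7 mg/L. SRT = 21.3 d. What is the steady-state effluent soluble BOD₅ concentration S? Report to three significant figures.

For a completely mixed reactor with recycle the Lawrence–McCarty relation gives S = K_s·(1 + k_d·θ_c) / [θ_c·(Y·k − k_d) − 1] = 55.7 × (1 + 0.112 × 21.3) / [21.3 × (0.503 × 9.61 − 0.112) − 1] = 188.6 / 99.57 = 1.894 mg/L.

S ≈ 1.89 mg/L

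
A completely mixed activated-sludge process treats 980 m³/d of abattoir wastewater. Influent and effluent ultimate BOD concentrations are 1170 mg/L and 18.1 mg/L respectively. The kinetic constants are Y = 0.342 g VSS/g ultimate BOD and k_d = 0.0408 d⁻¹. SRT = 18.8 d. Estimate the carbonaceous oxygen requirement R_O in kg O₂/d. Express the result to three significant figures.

R_O ≈ 819 kg O₂/d

Correct the yield for decay: Y_obs = Y/(1 + k_d θ_c) = 0.342 / (1 + 0.0408 × 18.8) = 0.342 / 1.767 = 0.1935.
ΔS = 1170 − 18.1 = 1152 mg/L, so the substrate removal rate is 980 × 1152/1000 = 1129 kg ultimate BOD/d.
Net sludge production P_X = 0.1935 × 1129 = 218.5 kg VSS/d.
Carbonaceous O₂ demand = substrate oxidised − cell-mass equivalent = 1129 − 1.42 × 218.5 = 818.6 kg O₂/d.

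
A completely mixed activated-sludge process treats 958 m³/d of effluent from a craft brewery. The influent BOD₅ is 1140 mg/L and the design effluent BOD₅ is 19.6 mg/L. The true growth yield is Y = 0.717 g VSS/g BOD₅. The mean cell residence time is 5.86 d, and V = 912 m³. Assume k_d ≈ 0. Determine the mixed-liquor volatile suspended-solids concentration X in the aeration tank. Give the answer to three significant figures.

X ≈ 4940 mg/L

From V·X = Y·Q·(S₀ − S)·θ_c (decay neglected): X = 0.717 × 958 × (1140 − 19.6) × 5.86 / 912 = 4945 mg/L.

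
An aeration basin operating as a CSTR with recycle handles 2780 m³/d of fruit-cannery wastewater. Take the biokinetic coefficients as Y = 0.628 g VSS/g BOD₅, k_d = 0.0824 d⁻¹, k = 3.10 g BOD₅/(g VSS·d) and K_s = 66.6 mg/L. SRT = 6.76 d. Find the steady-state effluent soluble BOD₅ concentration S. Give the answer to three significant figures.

S ≈ 8.94 mg/L

From the Monod/SRT balance for a CMAS, S = K_s·(1+k_d θ_c)/[θ_c·(Y k − k_d) − 1] = 66.6 × (1 + 0.0824 × 6.76) / [6.76 × (0.628 × 3.10 − 0.0824) − 1] = 103.7 / 11.60 = 8.937 mg/L.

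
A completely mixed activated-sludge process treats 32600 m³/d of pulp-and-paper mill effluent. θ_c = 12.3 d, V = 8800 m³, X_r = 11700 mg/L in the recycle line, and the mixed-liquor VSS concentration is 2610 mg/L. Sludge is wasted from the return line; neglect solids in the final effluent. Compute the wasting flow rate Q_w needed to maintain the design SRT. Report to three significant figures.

Q_w ≈ 160 m³/d

Wasting from the return line (neglecting effluent solids): Q_w = V·X / (θ_c·X_r) = 8800 × 2610 / (12.3 × 11700) = 159.6 m³/d.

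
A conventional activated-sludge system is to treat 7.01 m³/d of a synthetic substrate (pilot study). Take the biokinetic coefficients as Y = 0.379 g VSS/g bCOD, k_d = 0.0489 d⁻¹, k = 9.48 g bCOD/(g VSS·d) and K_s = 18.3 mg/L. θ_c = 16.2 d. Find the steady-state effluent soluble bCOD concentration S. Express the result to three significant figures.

S ≈ 0.581 mg/L

For a completely mixed reactor with recycle the Lawrence–McCarty relation gives S = K_s·(1 + k_d·θ_c) / [θ_c·(Y·k − k_d) − 1] = 18.3 × (1 + 0.0489 × 16.2) / [16.2 × (0.379 × 9.48 − 0.0489) − 1] = 32.80 / 56.41 = 0.5814 mg/L.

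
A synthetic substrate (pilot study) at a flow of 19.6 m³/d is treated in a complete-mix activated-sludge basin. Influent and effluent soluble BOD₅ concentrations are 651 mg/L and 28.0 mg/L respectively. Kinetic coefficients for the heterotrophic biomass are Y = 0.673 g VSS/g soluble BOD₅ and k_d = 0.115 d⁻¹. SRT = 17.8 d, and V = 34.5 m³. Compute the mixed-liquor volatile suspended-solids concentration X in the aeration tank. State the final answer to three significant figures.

X ≈ 1390 mg/L

From V·X·(1 + k_d·θ_c) = Y·Q·(S₀ − S)·θ_c: X = 0.673 × 19.6 × (651 − 28.0) × 17.8 / [34.5 × (1 + 0.115 × 17.8)] = 1392 mg/L.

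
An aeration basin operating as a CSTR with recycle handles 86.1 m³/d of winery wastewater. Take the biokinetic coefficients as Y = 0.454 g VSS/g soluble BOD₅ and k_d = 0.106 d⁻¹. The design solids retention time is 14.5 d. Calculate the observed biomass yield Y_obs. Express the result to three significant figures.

Y_obs ≈ 0.179 g VSS/g soluble BOD₅

Observed yield with endogenous decay: Y_obs = Y / (1 + k_d·θ_c) = 0.454 / (1 + 0.106 × 14.5) = 0.454 / 2.537 = 0.1790 g VSS/g soluble BOD₅.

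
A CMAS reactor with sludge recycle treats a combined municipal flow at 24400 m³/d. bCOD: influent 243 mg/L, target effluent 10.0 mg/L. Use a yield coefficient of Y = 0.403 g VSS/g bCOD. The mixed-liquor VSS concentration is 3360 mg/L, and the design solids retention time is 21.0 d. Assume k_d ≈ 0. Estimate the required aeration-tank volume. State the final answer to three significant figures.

With k_d = 0 the design equation reduces to V = Y Q (S₀−S) θ_c / X = 0.403 × 24400 × (243 − 10.0) × 21.0 / 3360 = 14320 m³.

V ≈ 14300 m³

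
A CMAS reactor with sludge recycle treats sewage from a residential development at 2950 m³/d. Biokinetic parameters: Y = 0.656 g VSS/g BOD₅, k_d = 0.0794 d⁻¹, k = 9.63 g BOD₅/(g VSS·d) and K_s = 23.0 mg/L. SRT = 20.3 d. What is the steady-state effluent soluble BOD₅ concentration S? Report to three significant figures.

Effluent substrate depends only on kinetics and SRT: S = K_s(1 + k_d θ_c) / [θ_c(Yk − k_d) − 1] = 23.0 × (1 + 0.0794 × 20.3) / [20.3 × (0.656 × 9.63 − 0.0794) − 1] = 60.07 / 125.6 = 0.4782 mg/L.

S ≈ 0.478 mg/L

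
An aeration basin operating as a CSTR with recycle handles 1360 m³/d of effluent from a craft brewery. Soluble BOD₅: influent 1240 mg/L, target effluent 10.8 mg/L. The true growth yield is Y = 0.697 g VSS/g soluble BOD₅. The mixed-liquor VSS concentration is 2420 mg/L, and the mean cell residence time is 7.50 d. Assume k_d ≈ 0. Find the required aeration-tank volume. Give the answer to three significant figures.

V·X = Y·Q·ΔS·θ_c gives V = 0.697 × 1360 × (1240 − 10.8) × 7.50 / 2420 = 3611 m³.

V ≈ 3610 m³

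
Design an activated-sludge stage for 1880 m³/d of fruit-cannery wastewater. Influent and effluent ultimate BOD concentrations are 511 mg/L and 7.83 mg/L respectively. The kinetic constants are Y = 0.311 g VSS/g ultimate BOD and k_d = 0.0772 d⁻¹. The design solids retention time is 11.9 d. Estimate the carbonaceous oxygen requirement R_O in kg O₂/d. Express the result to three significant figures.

The observed yield is Y_obs = Y/(1 + k_d·θ_c) = 0.311 / (1 + 0.0772 × 11.9) = 0.311 / 1.919 = 0.1621 g VSS per g ultimate BOD removed.
ΔS = 511 − 7.83 = 503.2 mg/L, so the substrate removal rate is 1880 × 503.2/1000 = 946.0 kg ultimate BOD/d.
Net sludge production P_X = 0.1621 × 946.0 = 153.3 kg VSS/d.
R_O = Q·ΔS − 1.42 P_X = 946.0 − 217.7 = 728.2 kg O₂/d.

R_O ≈ 728 kg O₂/d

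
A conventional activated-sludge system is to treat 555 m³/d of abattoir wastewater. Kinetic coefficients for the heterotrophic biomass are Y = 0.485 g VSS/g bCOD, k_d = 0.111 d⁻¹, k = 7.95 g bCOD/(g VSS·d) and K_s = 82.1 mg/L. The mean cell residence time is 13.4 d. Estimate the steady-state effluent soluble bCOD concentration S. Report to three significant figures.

S ≈ 4.15 mg/L

For a completely mixed reactor with recycle the Lawrence–McCarty relation gives S = K_s·(1 + k_d·θ_c) / [θ_c·(Y·k − k_d) − 1] = 82.1 × (1 + 0.111 × 13.4) / [13.4 × (0.485 × 7.95 − 0.111) − 1] = 204.2 / 49.18 = 4.152 mg/L.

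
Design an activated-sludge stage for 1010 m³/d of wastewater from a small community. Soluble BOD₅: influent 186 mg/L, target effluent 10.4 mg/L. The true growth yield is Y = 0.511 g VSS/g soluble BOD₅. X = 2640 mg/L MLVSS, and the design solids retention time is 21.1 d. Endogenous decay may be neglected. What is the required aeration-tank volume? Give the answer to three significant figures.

With k_d = 0 the design equation reduces to V = Y Q (S₀−S) θ_c / X = 0.511 × 1010 × (186 − 10.4) × 21.1 / 2640 = 724.3 m³.

V ≈ 724 m³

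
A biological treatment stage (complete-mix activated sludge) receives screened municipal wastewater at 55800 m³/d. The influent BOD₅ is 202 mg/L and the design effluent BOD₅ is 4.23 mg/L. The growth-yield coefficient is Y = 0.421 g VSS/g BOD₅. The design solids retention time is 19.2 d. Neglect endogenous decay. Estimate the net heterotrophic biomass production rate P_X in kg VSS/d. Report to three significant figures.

P_X ≈ 4650 kg VSS/d

With endogenous decay neglected, the observed yield equals the true yield: Y_obs = Y = 0.421 g VSS/g BOD₅.
Mass of BOD₅ removed per day: Q(S₀ − S) = 55800 × 197.8 g/m³ = 11036 kg/d.
So the net sludge growth is P_X = 0.4210 × 11036 = 4646 kg VSS/d.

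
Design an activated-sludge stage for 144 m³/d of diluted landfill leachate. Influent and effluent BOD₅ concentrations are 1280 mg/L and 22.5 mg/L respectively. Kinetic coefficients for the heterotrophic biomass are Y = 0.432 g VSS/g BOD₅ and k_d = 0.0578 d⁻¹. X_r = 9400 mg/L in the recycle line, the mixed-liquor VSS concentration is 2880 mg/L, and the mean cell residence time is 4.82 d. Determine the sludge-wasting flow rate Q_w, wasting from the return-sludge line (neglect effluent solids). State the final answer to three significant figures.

Q_w ≈ 6.51 m³/d

Steady-state biomass mass balance: V·X·(1 + k_d·θ_c) = Y·Q·(S₀ − S)·θ_c, so V = 0.432 × 144 × (1280 − 22.5) × 4.82 / [2880 × (1 + 0.0578 × 4.82)] = 3.77×10^5 / 3682 = 102.4 m³.
θ_c = V·X/(Q_w·X_r) when wasting from the recycle, so Q_w = V·X/(θ_c·X_r) = 102.4 × 2880 / (4.82 × 9400) = 6.509 m³/d.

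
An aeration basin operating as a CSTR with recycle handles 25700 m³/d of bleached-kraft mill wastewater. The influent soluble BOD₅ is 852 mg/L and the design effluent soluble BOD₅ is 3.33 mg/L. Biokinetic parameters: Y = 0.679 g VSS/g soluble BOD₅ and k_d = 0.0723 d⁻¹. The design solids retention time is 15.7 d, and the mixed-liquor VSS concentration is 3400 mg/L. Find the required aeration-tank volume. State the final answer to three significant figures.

V ≈ 32000 m³

Rearranging the biomass balance for a CMAS with decay, V = Y·Q·ΔS·θ_c / [X·(1+k_d θ_c)] = 0.679 × 25700 × (852 − 3.33) × 15.7 / [3400 × (1 + 0.0723 × 15.7)] = 2.33×10^8 / 7259 = 32029 m³.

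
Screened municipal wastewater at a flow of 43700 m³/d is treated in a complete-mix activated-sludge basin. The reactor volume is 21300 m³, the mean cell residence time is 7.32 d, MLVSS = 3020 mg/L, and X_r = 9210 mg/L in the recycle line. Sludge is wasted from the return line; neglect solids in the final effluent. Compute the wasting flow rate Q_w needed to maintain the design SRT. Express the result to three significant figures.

Q_w ≈ 954 m³/d

θ_c = V·X/(Q_w·X_r) when wasting from the recycle, so Q_w = V·X/(θ_c·X_r) = 21300 × 3020 / (7.32 × 9210) = 954.1 m³/d.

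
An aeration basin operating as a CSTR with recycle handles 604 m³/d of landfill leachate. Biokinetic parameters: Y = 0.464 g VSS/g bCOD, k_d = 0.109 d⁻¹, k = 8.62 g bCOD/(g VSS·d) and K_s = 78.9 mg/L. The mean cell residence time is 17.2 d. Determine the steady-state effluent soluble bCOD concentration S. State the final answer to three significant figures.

From the Monod/SRT balance for a CMAS, S = K_s·(1+k_d θ_c)/[θ_c·(Y k − k_d) − 1] = 78.9 × (1 + 0.109 × 17.2) / [17.2 × (0.464 × 8.62 − 0.109) − 1] = 226.8 / 65.92 = 3.441 mg/L.

S ≈ 3.44 mg/L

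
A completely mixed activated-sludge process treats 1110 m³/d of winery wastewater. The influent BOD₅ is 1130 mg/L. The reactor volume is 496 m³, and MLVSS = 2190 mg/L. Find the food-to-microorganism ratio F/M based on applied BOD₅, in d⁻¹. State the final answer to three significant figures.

F/M = applied load / biomass = Q·S₀/(V·X) = 1110 × 1130 / (496.0 × 2190) = 1.155 d⁻¹.

F/M ≈ 1.15 d⁻¹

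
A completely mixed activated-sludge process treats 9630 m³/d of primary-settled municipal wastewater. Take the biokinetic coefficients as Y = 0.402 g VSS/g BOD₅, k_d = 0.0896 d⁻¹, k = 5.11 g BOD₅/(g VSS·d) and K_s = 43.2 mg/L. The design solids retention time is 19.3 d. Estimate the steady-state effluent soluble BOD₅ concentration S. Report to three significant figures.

From the Monod/SRT balance for a CMAS, S = K_s·(1+k_d θ_c)/[θ_c·(Y k − k_d) − 1] = 43.2 × (1 + 0.0896 × 19.3) / [19.3 × (0.402 × 5.11 − 0.0896) − 1] = 117.9 / 36.92 = 3.194 mg/L.

S ≈ 3.19 mg/L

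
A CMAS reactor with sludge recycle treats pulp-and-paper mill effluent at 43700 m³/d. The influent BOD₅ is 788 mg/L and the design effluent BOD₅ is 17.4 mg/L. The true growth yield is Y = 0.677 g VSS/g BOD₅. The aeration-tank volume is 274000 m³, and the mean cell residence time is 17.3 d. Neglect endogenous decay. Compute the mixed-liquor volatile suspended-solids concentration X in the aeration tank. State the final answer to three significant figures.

X ≈ 1440 mg/L

X = Y·Q·ΔS·θ_c / V = 0.677 × 43700 × (788 − 17.4) × 17.3 / 274000 = 1439 mg/L.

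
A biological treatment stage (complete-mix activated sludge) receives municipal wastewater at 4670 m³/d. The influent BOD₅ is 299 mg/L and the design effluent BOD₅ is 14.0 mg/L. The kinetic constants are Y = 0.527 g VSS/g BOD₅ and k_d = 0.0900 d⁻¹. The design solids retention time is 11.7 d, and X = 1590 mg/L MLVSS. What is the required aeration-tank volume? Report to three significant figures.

From the SRT design equation V = Y Q (S₀−S) θ_c / [X (1 + k_d θ_c)] = 0.527 × 4670 × (299 − 14.0) × 11.7 / [1590 × (1 + 0.0900 × 11.7)] = 8.21×10^6 / 3264 = 2514 m³.

V ≈ 2510 m³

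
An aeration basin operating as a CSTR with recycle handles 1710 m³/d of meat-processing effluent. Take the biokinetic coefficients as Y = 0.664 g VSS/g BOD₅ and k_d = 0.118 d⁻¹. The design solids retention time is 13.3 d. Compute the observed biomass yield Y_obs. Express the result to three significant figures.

Observed yield with endogenous decay: Y_obs = Y / (1 + k_d·θ_c) = 0.664 / (1 + 0.118 × 13.3) = 0.664 / 2.569 = 0.2584 g VSS/g BOD₅.

Y_obs ≈ 0.258 g VSS/g BOD₅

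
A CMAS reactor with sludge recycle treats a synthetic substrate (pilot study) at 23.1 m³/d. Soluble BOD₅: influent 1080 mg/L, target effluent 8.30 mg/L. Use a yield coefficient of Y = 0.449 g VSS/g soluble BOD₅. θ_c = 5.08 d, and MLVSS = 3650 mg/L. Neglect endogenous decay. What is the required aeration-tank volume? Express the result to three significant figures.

V ≈ 15.5 m³

With k_d = 0 the design equation reduces to V = Y Q (S₀−S) θ_c / X = 0.449 × 23.1 × (1080 − 8.30) × 5.08 / 3650 = 15.47 m³.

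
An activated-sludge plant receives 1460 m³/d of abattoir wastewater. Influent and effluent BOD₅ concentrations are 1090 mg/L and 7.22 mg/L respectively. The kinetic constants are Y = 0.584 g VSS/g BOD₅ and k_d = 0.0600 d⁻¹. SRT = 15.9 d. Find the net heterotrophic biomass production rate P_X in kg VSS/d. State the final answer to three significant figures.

P_X ≈ 472 kg VSS/d

Y_obs = Y / (1 + k_d θ_c) = 0.584 / (1 + 0.0600 × 15.9) = 0.584 / 1.954 = 0.2989.
Q·(S₀ − S) = 1460 × (1090 − 7.22) × 10⁻³ = 1581 kg/d removed.
So the net sludge growth is P_X = 0.2989 × 1581 = 472.5 kg VSS/d.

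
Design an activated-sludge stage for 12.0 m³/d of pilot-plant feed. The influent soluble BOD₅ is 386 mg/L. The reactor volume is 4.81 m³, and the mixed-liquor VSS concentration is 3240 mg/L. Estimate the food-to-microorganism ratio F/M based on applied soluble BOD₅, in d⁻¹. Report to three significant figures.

F/M ≈ 0.297 d⁻¹

F/M = Q·S₀ / (V·X) = 12.0 × 386 / (4.810 × 3240) = 0.2972 g soluble BOD₅·(g VSS·d)⁻¹.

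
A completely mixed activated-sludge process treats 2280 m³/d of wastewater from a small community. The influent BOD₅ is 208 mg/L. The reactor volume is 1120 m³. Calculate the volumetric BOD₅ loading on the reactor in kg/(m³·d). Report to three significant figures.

Volumetric loading L_v = Q·S₀ / V = 2280 × 208 g/m³ / 1120 m³ = 423.4 g/(m³·d) = 0.4234 kg BOD₅/(m³·d).

L_v ≈ 0.423 kg BOD₅/(m³·d)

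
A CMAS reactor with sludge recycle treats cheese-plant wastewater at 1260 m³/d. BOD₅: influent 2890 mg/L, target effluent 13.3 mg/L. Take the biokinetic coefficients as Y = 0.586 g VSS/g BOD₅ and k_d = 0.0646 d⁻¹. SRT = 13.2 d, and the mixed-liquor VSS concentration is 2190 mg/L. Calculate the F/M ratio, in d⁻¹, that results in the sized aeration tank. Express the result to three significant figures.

Rearranging the biomass balance for a CMAS with decay, V = Y·Q·ΔS·θ_c / [X·(1+k_d θ_c)] = 0.586 × 1260 × (2890 − 13.3) × 13.2 / [2190 × (1 + 0.0646 × 13.2)] = 2.8×10^7 / 4057 = 6910 m³.
Food-to-microorganism ratio F/M = Q S₀ / (V X) = 1260 × 2890 / (6910 × 2190) = 0.2406 d⁻¹.

F/M ≈ 0.241 d⁻¹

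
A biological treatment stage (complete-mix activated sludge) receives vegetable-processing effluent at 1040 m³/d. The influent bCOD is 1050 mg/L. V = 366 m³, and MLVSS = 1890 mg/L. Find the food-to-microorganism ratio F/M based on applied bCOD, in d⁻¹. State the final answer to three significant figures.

F/M ≈ 1.58 d⁻¹

F/M = applied load / biomass = Q·S₀/(V·X) = 1040 × 1050 / (366.0 × 1890) = 1.579 d⁻¹.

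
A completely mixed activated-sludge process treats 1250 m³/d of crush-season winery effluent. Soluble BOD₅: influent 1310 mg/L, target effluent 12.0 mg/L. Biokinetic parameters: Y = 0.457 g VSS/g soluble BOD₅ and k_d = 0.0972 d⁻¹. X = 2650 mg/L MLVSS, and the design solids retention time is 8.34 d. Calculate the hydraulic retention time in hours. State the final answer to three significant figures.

From the SRT design equation V = Y Q (S₀−S) θ_c / [X (1 + k_d θ_c)] = 0.457 × 1250 × (1310 − 12.0) × 8.34 / [2650 × (1 + 0.0972 × 8.34)] = 6.18×10^6 / 4798 = 1289 m³.
Hydraulic retention time τ = V/Q = 1289 / 1250 = 1.031 d = 24.75 h.

τ ≈ 24.7 h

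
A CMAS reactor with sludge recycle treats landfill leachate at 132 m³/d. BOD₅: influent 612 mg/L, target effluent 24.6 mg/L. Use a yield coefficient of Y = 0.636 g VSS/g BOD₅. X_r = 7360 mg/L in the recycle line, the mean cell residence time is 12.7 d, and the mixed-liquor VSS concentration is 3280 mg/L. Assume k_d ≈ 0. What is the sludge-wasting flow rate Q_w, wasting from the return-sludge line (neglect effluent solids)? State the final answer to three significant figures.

Q_w ≈ 6.70 m³/d

Biomass mass balance (decay neglected): V·X = Y·Q·(S₀ − S)·θ_c, so V = 0.636 × 132 × (612 − 24.6) × 12.7 / 3280 = 190.9 m³.
θ_c = V·X/(Q_w·X_r) when wasting from the recycle, so Q_w = V·X/(θ_c·X_r) = 190.9 × 3280 / (12.7 × 7360) = 6.700 m³/d.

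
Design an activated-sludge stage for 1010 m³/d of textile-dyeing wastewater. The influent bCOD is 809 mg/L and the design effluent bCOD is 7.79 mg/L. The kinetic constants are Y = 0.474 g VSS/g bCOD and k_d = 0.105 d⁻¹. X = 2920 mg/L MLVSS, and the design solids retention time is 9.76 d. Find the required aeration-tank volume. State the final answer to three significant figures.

V ≈ 633 m³

Steady-state biomass mass balance: V·X·(1 + k_d·θ_c) = Y·Q·(S₀ − S)·θ_c, so V = 0.474 × 1010 × (809 − 7.79) × 9.76 / [2920 × (1 + 0.105 × 9.76)] = 3.74×10^6 / 5912 = 633.2 m³.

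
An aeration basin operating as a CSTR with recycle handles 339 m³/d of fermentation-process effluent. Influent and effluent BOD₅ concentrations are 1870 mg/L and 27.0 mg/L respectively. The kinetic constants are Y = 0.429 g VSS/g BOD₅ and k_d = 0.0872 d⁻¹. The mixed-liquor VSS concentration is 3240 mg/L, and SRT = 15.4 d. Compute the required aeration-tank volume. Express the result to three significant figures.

V ≈ 544 m³

Rearranging the biomass balance for a CMAS with decay, V = Y·Q·ΔS·θ_c / [X·(1+k_d θ_c)] = 0.429 × 339 × (1870 − 27.0) × 15.4 / [3240 × (1 + 0.0872 × 15.4)] = 4.13×10^6 / 7591 = 543.8 m³.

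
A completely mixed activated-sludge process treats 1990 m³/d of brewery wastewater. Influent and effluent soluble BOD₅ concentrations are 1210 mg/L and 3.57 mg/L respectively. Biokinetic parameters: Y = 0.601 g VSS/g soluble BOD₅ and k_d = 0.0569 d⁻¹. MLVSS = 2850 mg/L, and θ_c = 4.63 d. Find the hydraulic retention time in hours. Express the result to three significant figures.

τ ≈ 22.4 h

From the SRT design equation V = Y Q (S₀−S) θ_c / [X (1 + k_d θ_c)] = 0.601 × 1990 × (1210 − 3.57) × 4.63 / [2850 × (1 + 0.0569 × 4.63)] = 6.68×10^6 / 3601 = 1855 m³.
τ = V/Q = 1855/1990 = 0.9323 d, or 22.38 h.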